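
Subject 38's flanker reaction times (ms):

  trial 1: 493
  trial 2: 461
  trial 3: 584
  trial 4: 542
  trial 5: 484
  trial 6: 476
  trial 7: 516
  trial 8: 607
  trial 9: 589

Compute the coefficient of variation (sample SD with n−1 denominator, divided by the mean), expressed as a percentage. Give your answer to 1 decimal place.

10.3%

n = 9, Σ = 4752, M = 528.0000
Σ(x−M)² = 23792.000; s = √(23792.000/8) = 54.5344
CV = 54.5344 / 528.0000 = 0.10328 = 10.328%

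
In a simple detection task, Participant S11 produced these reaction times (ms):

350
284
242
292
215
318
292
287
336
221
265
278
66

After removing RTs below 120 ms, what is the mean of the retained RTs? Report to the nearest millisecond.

Excluded: 66
Retained (n=12): Σ = 3380
Mean = 3380/12 = 281.6667

282 ms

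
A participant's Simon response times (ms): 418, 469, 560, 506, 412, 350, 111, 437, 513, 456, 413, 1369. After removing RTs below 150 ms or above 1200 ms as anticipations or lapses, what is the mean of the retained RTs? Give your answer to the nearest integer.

Excluded: 111, 1369
Retained (n=10): Σ = 4534
Mean = 4534/10 = 453.4000

453 ms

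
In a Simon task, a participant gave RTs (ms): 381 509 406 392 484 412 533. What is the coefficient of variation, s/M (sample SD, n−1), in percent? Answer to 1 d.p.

n = 7, Σ = 3117, M = 445.2857
Σ(x−M)² = 22875.429; s = √(22875.429/6) = 61.7460
CV = 61.7460 / 445.2857 = 0.13867 = 13.867%

13.9%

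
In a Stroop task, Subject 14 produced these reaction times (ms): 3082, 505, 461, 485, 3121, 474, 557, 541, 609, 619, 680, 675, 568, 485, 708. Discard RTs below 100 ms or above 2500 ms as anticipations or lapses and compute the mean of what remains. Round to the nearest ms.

567 ms

Excluded: 3082, 3121
Retained (n=13): Σ = 7367
Mean = 7367/13 = 566.6923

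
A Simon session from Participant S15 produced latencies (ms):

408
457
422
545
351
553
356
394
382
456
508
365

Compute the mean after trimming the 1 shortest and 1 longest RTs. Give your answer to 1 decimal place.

429.3 ms

Sorted: 351, 356, 365, 382, 394, 408, 422, 456, 457, 508, 545, 553
Drop lowest 1 (351) and highest 1 (553)
Remaining (n=10): Σ = 4293, mean = 4293/10 = 429.300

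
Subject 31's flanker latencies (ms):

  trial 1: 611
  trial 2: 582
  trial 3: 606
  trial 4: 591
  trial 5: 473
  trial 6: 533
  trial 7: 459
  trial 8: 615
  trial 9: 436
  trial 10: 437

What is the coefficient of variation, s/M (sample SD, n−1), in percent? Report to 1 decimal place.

n = 10, Σ = 5343, M = 534.3000
Σ(x−M)² = 51586.100; s = √(51586.100/9) = 75.7086
CV = 75.7086 / 534.3000 = 0.14170 = 14.170%

14.2%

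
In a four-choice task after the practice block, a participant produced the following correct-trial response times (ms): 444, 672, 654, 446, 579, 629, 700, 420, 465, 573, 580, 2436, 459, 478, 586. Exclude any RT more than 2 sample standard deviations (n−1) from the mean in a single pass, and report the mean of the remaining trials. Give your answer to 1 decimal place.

n = 15, ΣRT = 10121, M = 674.733
Σ(x−M)² = 3441268.93; s = √(3441268.93/14) = 495.787
Cutoffs: 674.733 ± 2·495.787 → [-316.8, 1666.3]
Outside: 2436 → excluded.
Retained (n=14): Σ = 7685, mean = 7685/14 = 548.929

548.9 ms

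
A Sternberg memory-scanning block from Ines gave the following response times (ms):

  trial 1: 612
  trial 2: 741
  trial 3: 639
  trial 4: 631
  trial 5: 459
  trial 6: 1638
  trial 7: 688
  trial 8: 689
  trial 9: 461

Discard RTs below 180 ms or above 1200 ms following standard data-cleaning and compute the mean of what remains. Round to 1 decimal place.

615.0 ms

Excluded: 1638
Retained (n=8): Σ = 4920
Mean = 4920/8 = 615.0000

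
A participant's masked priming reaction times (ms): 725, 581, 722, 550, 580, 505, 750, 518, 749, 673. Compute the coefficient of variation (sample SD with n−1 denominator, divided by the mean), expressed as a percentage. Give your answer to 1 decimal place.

15.5%

n = 10, Σ = 6353, M = 635.3000
Σ(x−M)² = 87088.100; s = √(87088.100/9) = 98.3690
CV = 98.3690 / 635.3000 = 0.15484 = 15.484%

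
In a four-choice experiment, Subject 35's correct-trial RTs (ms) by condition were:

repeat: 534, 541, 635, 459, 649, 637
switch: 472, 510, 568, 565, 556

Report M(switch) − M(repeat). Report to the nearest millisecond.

-42 ms

M(repeat) = 3455/6 = 575.833
M(switch) = 2671/5 = 534.200
Difference = 534.200 − 575.833 = -41.633 ms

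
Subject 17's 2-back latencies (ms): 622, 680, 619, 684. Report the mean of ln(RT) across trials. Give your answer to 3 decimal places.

ln(RT): 6.4329, 6.5221, 6.4281, 6.5280
Σ ln(RT) = 25.9111
Mean = 25.9111/4 = 6.47777

6.478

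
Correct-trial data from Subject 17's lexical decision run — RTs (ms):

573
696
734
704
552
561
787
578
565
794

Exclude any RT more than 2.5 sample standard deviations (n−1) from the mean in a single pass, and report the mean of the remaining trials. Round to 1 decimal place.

654.4 ms

n = 10, ΣRT = 6544, M = 654.400
Σ(x−M)² = 87262.40; s = √(87262.40/9) = 98.467
Cutoffs: 654.400 ± 2.5·98.467 → [408.2, 900.6]
No RTs fall outside the cutoffs; all 10 retained. Mean = 6544/10 = 654.400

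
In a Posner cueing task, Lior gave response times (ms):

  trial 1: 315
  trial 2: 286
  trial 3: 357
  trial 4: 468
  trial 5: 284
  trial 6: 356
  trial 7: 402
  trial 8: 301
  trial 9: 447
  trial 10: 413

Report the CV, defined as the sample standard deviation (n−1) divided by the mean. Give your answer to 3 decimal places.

0.185

n = 10, Σ = 3629, M = 362.9000
Σ(x−M)² = 40504.900; s = √(40504.900/9) = 67.0861
CV = 67.0861 / 362.9000 = 0.18486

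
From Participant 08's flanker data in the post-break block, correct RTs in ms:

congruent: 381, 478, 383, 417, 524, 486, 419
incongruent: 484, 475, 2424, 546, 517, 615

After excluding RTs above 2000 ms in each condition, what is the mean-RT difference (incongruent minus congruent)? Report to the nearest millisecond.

incongruent: exclude 2424
M(congruent) = 3088/7 = 441.143
M(incongruent) = 2637/5 = 527.400
Difference = 527.400 − 441.143 = 86.257 ms

86 ms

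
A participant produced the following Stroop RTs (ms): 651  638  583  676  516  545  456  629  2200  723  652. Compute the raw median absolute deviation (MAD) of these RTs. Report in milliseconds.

55 ms

Sorted: 456, 516, 545, 583, 629, 638, 651, 652, 676, 723, 2200 → median = 638
|x − 638|: 13, 0, 55, 38, 122, 93, 182, 9, 1562, 85, 14
Sorted deviations: 0, 9, 13, 14, 38, 55, 85, 93, 122, 182, 1562 → MAD = 55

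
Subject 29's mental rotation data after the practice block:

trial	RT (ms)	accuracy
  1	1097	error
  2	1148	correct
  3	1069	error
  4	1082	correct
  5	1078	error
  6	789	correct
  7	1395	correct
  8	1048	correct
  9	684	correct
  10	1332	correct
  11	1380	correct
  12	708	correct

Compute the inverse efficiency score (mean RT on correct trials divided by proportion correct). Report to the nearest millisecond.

Correct trials (n=9): 1148, 1082, 789, 1395, 1048, 684, 1332, 1380, 708
Mean correct RT = 9566/9 = 1062.8889 ms
Proportion correct = 9/12
IES = 1062.8889 / (9/12) = 1417.185 ms

1417 ms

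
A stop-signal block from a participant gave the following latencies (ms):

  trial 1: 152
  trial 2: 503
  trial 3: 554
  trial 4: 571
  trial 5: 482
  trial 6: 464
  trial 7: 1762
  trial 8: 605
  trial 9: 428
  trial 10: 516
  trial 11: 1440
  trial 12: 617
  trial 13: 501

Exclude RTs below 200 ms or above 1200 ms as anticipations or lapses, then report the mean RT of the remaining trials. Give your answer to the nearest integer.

Excluded: 152, 1440, 1762
Retained (n=10): Σ = 5241
Mean = 5241/10 = 524.1000

524 ms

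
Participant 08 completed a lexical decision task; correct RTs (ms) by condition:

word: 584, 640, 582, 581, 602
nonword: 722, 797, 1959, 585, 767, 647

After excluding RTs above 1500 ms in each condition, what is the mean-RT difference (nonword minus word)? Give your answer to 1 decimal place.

105.8 ms

nonword: exclude 1959
M(word) = 2989/5 = 597.800
M(nonword) = 3518/5 = 703.600
Difference = 703.600 − 597.800 = 105.800 ms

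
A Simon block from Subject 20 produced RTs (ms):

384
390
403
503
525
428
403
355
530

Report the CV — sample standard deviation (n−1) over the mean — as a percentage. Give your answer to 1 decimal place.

n = 9, Σ = 3921, M = 435.6667
Σ(x−M)² = 34868.000; s = √(34868.000/8) = 66.0189
CV = 66.0189 / 435.6667 = 0.15154 = 15.154%

15.2%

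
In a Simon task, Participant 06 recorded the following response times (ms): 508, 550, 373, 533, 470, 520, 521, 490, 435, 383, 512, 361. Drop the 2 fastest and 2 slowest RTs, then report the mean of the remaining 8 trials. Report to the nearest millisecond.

Sorted: 361, 373, 383, 435, 470, 490, 508, 512, 520, 521, 533, 550
Drop lowest 2 (361, 373) and highest 2 (533, 550)
Remaining (n=8): Σ = 3839, mean = 3839/8 = 479.875

480 ms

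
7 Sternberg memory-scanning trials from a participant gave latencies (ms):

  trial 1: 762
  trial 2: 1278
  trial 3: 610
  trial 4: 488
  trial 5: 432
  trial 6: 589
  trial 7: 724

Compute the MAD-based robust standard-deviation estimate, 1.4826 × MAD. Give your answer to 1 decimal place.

Sorted: 432, 488, 589, 610, 724, 762, 1278 → median = 610
|x − 610| sorted: 0, 21, 114, 122, 152, 178, 668 → MAD = 122
Robust SD ≈ 1.4826 × 122 = 180.877

180.9 ms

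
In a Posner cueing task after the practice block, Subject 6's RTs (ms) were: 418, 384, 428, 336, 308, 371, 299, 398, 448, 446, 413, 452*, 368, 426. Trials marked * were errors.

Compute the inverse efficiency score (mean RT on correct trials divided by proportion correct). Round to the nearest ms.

Correct trials (n=13): 418, 384, 428, 336, 308, 371, 299, 398, 448, 446, 413, 368, 426
Mean correct RT = 5043/13 = 387.9231 ms
Proportion correct = 13/14
IES = 387.9231 / (13/14) = 417.763 ms

418 ms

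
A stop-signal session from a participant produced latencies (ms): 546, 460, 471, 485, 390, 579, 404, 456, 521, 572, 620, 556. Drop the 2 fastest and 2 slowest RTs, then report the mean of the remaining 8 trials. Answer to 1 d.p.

Sorted: 390, 404, 456, 460, 471, 485, 521, 546, 556, 572, 579, 620
Drop lowest 2 (390, 404) and highest 2 (579, 620)
Remaining (n=8): Σ = 4067, mean = 4067/8 = 508.375

508.4 ms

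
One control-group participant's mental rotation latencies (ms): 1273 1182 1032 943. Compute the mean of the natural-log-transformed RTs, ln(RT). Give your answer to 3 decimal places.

ln(RT): 7.1491, 7.0750, 6.9393, 6.8491
Σ ln(RT) = 28.0124
Mean = 28.0124/4 = 7.00310

7.003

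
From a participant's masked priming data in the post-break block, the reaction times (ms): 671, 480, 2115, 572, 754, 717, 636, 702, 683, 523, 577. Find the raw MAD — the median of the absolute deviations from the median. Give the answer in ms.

83 ms

Sorted: 480, 523, 572, 577, 636, 671, 683, 702, 717, 754, 2115 → median = 671
|x − 671|: 0, 191, 1444, 99, 83, 46, 35, 31, 12, 148, 94
Sorted deviations: 0, 12, 31, 35, 46, 83, 94, 99, 148, 191, 1444 → MAD = 83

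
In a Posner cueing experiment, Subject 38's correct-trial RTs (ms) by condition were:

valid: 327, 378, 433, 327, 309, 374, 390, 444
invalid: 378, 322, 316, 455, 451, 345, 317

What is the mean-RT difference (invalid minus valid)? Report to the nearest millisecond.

M(valid) = 2982/8 = 372.750
M(invalid) = 2584/7 = 369.143
Difference = 369.143 − 372.750 = -3.607 ms

-4 ms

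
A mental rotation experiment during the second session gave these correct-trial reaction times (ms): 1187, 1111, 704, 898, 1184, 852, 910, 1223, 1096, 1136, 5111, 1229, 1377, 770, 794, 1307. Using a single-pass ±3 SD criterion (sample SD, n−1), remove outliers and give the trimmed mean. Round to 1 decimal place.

1051.9 ms

n = 16, ΣRT = 20889, M = 1305.562
Σ(x−M)² = 16077191.94; s = √(16077191.94/15) = 1035.284
Cutoffs: 1305.562 ± 3·1035.284 → [-1800.3, 4411.4]
Outside: 5111 → excluded.
Retained (n=15): Σ = 15778, mean = 15778/15 = 1051.867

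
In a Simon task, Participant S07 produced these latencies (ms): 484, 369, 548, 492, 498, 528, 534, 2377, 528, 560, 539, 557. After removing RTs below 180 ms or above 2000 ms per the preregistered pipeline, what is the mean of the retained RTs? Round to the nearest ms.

512 ms

Excluded: 2377
Retained (n=11): Σ = 5637
Mean = 5637/11 = 512.4545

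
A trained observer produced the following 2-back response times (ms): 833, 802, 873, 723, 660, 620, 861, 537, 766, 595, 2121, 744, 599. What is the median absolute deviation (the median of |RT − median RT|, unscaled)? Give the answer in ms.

117 ms

Sorted: 537, 595, 599, 620, 660, 723, 744, 766, 802, 833, 861, 873, 2121 → median = 744
|x − 744|: 89, 58, 129, 21, 84, 124, 117, 207, 22, 149, 1377, 0, 145
Sorted deviations: 0, 21, 22, 58, 84, 89, 117, 124, 129, 145, 149, 207, 1377 → MAD = 117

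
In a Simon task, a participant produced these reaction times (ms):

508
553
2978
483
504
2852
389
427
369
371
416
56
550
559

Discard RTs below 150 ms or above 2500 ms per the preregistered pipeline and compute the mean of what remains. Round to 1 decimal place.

Excluded: 56, 2852, 2978
Retained (n=11): Σ = 5129
Mean = 5129/11 = 466.2727

466.3 ms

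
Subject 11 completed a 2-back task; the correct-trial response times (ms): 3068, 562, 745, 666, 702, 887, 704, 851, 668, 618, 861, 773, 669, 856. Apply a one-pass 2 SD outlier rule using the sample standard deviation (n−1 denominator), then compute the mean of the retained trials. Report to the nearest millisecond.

n = 14, ΣRT = 12630, M = 902.143
Σ(x−M)² = 5179669.71; s = √(5179669.71/13) = 631.218
Cutoffs: 902.143 ± 2·631.218 → [-360.3, 2164.6]
Outside: 3068 → excluded.
Retained (n=13): Σ = 9562, mean = 9562/13 = 735.538

736 ms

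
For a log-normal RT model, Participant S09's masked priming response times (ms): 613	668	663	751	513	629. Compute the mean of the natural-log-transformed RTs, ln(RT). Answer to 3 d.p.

6.454

ln(RT): 6.4184, 6.5043, 6.4968, 6.6214, 6.2403, 6.4441
Σ ln(RT) = 38.7252
Mean = 38.7252/6 = 6.45421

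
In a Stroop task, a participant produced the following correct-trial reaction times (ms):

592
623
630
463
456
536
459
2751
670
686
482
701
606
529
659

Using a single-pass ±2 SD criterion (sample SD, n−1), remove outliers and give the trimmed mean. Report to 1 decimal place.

578.0 ms

n = 15, ΣRT = 10843, M = 722.867
Σ(x−M)² = 4510311.73; s = √(4510311.73/14) = 567.596
Cutoffs: 722.867 ± 2·567.596 → [-412.3, 1858.1]
Outside: 2751 → excluded.
Retained (n=14): Σ = 8092, mean = 8092/14 = 578.000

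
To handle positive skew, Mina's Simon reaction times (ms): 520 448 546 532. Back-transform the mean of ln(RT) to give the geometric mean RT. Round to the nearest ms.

ln(RT): 6.2538, 6.1048, 6.3026, 6.2766
Mean ln(RT) = 24.9379/4 = 6.23447
Geometric mean = exp(6.23447) = 510.03 ms

510 ms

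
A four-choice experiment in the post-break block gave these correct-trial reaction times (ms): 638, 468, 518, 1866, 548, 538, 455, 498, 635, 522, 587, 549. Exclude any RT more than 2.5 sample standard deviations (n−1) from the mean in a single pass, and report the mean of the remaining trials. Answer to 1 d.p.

541.5 ms

n = 12, ΣRT = 7822, M = 651.833
Σ(x−M)² = 1644163.67; s = √(1644163.67/11) = 386.613
Cutoffs: 651.833 ± 2.5·386.613 → [-314.7, 1618.4]
Outside: 1866 → excluded.
Retained (n=11): Σ = 5956, mean = 5956/11 = 541.455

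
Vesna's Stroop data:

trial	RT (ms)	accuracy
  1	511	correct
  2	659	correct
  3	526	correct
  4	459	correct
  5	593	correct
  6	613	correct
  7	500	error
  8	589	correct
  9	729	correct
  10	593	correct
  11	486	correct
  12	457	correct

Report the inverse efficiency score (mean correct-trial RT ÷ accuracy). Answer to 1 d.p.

Correct trials (n=11): 511, 659, 526, 459, 593, 613, 589, 729, 593, 486, 457
Mean correct RT = 6215/11 = 565.0000 ms
Proportion correct = 11/12
IES = 565.0000 / (11/12) = 616.364 ms

616.4 ms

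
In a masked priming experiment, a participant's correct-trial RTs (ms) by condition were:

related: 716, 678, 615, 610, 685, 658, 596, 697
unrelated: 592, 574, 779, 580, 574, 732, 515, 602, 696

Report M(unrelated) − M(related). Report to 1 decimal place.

M(related) = 5255/8 = 656.875
M(unrelated) = 5644/9 = 627.111
Difference = 627.111 − 656.875 = -29.764 ms

-29.8 ms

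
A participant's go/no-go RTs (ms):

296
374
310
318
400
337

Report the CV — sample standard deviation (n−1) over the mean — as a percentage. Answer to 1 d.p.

n = 6, Σ = 2035, M = 339.1667
Σ(x−M)² = 8080.833; s = √(8080.833/5) = 40.2016
CV = 40.2016 / 339.1667 = 0.11853 = 11.853%

11.9%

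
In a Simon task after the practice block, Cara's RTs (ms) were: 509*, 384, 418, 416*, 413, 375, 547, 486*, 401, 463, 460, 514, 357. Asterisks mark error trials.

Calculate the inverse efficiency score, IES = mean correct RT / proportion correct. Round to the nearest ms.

563 ms

Correct trials (n=10): 384, 418, 413, 375, 547, 401, 463, 460, 514, 357
Mean correct RT = 4332/10 = 433.2000 ms
Proportion correct = 10/13
IES = 433.2000 / (10/13) = 563.160 ms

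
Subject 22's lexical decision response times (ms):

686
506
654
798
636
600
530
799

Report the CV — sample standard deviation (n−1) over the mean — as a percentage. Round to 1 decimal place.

n = 8, Σ = 5209, M = 651.1250
Σ(x−M)² = 83238.875; s = √(83238.875/7) = 109.0471
CV = 109.0471 / 651.1250 = 0.16747 = 16.747%

16.7%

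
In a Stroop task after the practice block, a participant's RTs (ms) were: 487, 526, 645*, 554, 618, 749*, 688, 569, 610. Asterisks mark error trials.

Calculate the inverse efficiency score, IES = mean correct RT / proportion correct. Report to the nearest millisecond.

Correct trials (n=7): 487, 526, 554, 618, 688, 569, 610
Mean correct RT = 4052/7 = 578.8571 ms
Proportion correct = 7/9
IES = 578.8571 / (7/9) = 744.245 ms

744 ms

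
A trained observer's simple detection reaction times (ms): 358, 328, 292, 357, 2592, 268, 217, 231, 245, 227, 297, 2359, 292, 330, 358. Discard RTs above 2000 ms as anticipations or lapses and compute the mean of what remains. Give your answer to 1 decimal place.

Excluded: 2359, 2592
Retained (n=13): Σ = 3800
Mean = 3800/13 = 292.3077

292.3 ms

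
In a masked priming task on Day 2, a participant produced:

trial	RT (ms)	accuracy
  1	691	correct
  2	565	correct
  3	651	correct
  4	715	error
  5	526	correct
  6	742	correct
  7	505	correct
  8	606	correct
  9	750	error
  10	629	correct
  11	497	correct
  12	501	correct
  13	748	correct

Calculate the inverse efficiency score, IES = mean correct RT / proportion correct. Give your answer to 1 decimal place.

Correct trials (n=11): 691, 565, 651, 526, 742, 505, 606, 629, 497, 501, 748
Mean correct RT = 6661/11 = 605.5455 ms
Proportion correct = 11/13
IES = 605.5455 / (11/13) = 715.645 ms

715.6 ms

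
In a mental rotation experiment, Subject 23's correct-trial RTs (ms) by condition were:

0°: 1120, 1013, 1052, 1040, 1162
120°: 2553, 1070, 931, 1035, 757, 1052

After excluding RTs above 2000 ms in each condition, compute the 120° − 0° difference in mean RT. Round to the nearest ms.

120°: exclude 2553
M(0°) = 5387/5 = 1077.400
M(120°) = 4845/5 = 969.000
Difference = 969.000 − 1077.400 = -108.400 ms

-108 ms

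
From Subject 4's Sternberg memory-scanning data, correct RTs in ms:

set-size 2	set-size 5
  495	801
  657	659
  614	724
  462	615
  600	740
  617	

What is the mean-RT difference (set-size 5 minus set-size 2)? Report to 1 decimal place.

M(set-size 2) = 3445/6 = 574.167
M(set-size 5) = 3539/5 = 707.800
Difference = 707.800 − 574.167 = 133.633 ms

133.6 ms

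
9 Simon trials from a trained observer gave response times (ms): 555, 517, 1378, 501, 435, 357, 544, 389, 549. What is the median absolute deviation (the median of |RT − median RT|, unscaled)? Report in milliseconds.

38 ms

Sorted: 357, 389, 435, 501, 517, 544, 549, 555, 1378 → median = 517
|x − 517|: 38, 0, 861, 16, 82, 160, 27, 128, 32
Sorted deviations: 0, 16, 27, 32, 38, 82, 128, 160, 861 → MAD = 38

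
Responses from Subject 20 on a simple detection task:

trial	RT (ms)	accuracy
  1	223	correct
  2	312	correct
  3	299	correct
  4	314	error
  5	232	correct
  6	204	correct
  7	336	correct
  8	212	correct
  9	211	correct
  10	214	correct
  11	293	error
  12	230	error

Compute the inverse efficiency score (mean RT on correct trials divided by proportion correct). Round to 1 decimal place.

332.3 ms

Correct trials (n=9): 223, 312, 299, 232, 204, 336, 212, 211, 214
Mean correct RT = 2243/9 = 249.2222 ms
Proportion correct = 9/12
IES = 249.2222 / (9/12) = 332.296 ms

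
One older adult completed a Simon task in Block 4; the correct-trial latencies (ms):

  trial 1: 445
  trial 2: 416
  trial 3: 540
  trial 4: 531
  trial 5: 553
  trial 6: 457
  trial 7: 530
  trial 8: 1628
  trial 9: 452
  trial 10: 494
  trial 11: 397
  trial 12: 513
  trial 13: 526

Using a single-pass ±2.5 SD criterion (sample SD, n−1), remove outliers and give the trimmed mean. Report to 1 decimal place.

n = 13, ΣRT = 7482, M = 575.538
Σ(x−M)² = 1230199.23; s = √(1230199.23/12) = 320.182
Cutoffs: 575.538 ± 2.5·320.182 → [-224.9, 1376.0]
Outside: 1628 → excluded.
Retained (n=12): Σ = 5854, mean = 5854/12 = 487.833

487.8 ms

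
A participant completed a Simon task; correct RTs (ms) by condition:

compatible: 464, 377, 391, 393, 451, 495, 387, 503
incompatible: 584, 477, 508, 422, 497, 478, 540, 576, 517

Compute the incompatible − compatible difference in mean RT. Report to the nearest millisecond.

M(compatible) = 3461/8 = 432.625
M(incompatible) = 4599/9 = 511.000
Difference = 511.000 − 432.625 = 78.375 ms

78 ms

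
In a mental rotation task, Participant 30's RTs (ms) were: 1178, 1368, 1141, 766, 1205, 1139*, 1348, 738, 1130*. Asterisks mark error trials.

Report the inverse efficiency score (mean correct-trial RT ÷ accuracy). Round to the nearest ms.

Correct trials (n=7): 1178, 1368, 1141, 766, 1205, 1348, 738
Mean correct RT = 7744/7 = 1106.2857 ms
Proportion correct = 7/9
IES = 1106.2857 / (7/9) = 1422.367 ms

1422 ms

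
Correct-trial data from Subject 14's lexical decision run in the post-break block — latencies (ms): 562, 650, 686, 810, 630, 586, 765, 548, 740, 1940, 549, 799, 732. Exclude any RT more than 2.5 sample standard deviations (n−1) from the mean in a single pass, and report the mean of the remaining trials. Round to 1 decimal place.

671.4 ms

n = 13, ΣRT = 9997, M = 769.000
Σ(x−M)² = 1589998.00; s = √(1589998.00/12) = 364.005
Cutoffs: 769.000 ± 2.5·364.005 → [-141.0, 1679.0]
Outside: 1940 → excluded.
Retained (n=12): Σ = 8057, mean = 8057/12 = 671.417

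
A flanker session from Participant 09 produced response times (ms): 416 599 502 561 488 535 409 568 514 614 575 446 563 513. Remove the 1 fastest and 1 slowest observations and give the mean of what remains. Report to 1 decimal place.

523.3 ms

Sorted: 409, 416, 446, 488, 502, 513, 514, 535, 561, 563, 568, 575, 599, 614
Drop lowest 1 (409) and highest 1 (614)
Remaining (n=12): Σ = 6280, mean = 6280/12 = 523.333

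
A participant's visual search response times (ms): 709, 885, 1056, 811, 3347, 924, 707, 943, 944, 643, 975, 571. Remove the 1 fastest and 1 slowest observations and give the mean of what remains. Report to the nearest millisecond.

Sorted: 571, 643, 707, 709, 811, 885, 924, 943, 944, 975, 1056, 3347
Drop lowest 1 (571) and highest 1 (3347)
Remaining (n=10): Σ = 8597, mean = 8597/10 = 859.700

860 ms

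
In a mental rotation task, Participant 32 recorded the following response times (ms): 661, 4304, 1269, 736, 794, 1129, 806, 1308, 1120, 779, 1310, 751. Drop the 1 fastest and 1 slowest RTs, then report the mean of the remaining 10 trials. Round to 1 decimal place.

Sorted: 661, 736, 751, 779, 794, 806, 1120, 1129, 1269, 1308, 1310, 4304
Drop lowest 1 (661) and highest 1 (4304)
Remaining (n=10): Σ = 10002, mean = 10002/10 = 1000.200

1000.2 ms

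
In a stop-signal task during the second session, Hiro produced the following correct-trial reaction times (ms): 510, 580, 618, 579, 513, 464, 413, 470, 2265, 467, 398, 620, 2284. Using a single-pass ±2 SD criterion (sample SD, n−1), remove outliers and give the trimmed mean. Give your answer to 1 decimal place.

512.0 ms

n = 13, ΣRT = 10181, M = 783.154
Σ(x−M)² = 5318083.69; s = √(5318083.69/12) = 665.713
Cutoffs: 783.154 ± 2·665.713 → [-548.3, 2114.6]
Outside: 2265, 2284 → excluded.
Retained (n=11): Σ = 5632, mean = 5632/11 = 512.000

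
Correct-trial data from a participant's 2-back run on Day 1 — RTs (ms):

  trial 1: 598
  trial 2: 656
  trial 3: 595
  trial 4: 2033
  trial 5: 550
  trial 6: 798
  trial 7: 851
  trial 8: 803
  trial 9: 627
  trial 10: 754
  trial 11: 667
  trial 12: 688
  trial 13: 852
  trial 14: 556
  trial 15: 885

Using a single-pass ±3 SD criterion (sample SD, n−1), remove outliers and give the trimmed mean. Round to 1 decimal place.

n = 15, ΣRT = 11913, M = 794.200
Σ(x−M)² = 1820206.40; s = √(1820206.40/14) = 360.576
Cutoffs: 794.200 ± 3·360.576 → [-287.5, 1875.9]
Outside: 2033 → excluded.
Retained (n=14): Σ = 9880, mean = 9880/14 = 705.714

705.7 ms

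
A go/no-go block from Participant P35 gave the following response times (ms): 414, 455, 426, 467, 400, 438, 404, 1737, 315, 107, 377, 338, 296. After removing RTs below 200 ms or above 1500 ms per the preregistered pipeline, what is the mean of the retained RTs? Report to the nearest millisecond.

Excluded: 107, 1737
Retained (n=11): Σ = 4330
Mean = 4330/11 = 393.6364

394 ms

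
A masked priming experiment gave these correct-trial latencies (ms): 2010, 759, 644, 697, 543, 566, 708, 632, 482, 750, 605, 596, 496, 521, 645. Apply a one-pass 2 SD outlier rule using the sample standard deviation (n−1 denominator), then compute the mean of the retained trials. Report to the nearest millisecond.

n = 15, ΣRT = 10654, M = 710.267
Σ(x−M)² = 1914984.93; s = √(1914984.93/14) = 369.844
Cutoffs: 710.267 ± 2·369.844 → [-29.4, 1450.0]
Outside: 2010 → excluded.
Retained (n=14): Σ = 8644, mean = 8644/14 = 617.429

617 ms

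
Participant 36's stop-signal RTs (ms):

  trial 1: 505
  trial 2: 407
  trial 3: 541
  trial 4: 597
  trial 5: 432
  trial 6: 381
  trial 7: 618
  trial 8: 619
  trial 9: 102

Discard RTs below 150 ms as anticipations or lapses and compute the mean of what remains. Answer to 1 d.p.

512.5 ms

Excluded: 102
Retained (n=8): Σ = 4100
Mean = 4100/8 = 512.5000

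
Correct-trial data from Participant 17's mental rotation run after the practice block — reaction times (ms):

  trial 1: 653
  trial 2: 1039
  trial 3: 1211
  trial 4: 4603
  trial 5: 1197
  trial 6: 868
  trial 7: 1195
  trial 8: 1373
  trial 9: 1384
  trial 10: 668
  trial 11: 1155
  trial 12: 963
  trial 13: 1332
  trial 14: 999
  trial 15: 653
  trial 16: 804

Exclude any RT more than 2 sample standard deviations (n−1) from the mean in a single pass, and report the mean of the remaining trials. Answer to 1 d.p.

n = 16, ΣRT = 20097, M = 1256.062
Σ(x−M)² = 12884482.94; s = √(12884482.94/15) = 926.804
Cutoffs: 1256.062 ± 2·926.804 → [-597.5, 3109.7]
Outside: 4603 → excluded.
Retained (n=15): Σ = 15494, mean = 15494/15 = 1032.933

1032.9 ms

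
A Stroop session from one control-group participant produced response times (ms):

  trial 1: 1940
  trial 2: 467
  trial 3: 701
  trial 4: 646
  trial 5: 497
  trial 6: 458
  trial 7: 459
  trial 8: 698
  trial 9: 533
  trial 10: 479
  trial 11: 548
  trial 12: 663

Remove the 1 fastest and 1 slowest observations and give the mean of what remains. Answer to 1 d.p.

569.1 ms

Sorted: 458, 459, 467, 479, 497, 533, 548, 646, 663, 698, 701, 1940
Drop lowest 1 (458) and highest 1 (1940)
Remaining (n=10): Σ = 5691, mean = 5691/10 = 569.100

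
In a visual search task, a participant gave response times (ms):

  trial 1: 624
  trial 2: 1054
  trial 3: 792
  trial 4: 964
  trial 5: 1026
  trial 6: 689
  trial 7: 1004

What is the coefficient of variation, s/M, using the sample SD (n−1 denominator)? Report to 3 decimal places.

n = 7, Σ = 6153, M = 879.0000
Σ(x−M)² = 183778.000; s = √(183778.000/6) = 175.0133
CV = 175.0133 / 879.0000 = 0.19911

0.199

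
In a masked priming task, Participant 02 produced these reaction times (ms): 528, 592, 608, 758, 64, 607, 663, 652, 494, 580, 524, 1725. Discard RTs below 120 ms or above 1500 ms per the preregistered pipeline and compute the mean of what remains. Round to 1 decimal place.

600.6 ms

Excluded: 64, 1725
Retained (n=10): Σ = 6006
Mean = 6006/10 = 600.6000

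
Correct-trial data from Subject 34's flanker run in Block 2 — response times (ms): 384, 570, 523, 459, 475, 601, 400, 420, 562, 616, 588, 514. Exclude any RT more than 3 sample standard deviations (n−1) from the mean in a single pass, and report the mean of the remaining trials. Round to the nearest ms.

n = 12, ΣRT = 6112, M = 509.333
Σ(x−M)² = 71986.67; s = √(71986.67/11) = 80.896
Cutoffs: 509.333 ± 3·80.896 → [266.6, 752.0]
No RTs fall outside the cutoffs; all 12 retained. Mean = 6112/12 = 509.333

509 ms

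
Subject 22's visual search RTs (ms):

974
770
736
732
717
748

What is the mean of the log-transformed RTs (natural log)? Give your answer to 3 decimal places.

6.653

ln(RT): 6.8814, 6.6464, 6.6012, 6.5958, 6.5751, 6.6174
Σ ln(RT) = 39.9173
Mean = 39.9173/6 = 6.65288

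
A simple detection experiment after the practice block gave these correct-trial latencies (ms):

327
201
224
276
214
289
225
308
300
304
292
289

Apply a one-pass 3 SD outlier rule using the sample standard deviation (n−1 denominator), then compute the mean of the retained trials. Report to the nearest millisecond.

271 ms

n = 12, ΣRT = 3249, M = 270.750
Σ(x−M)² = 20022.25; s = √(20022.25/11) = 42.664
Cutoffs: 270.750 ± 3·42.664 → [142.8, 398.7]
No RTs fall outside the cutoffs; all 12 retained. Mean = 3249/12 = 270.750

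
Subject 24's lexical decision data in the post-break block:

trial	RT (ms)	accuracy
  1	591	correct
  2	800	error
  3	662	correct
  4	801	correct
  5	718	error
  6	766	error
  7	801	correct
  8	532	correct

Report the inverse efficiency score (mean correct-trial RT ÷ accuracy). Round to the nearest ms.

1084 ms

Correct trials (n=5): 591, 662, 801, 801, 532
Mean correct RT = 3387/5 = 677.4000 ms
Proportion correct = 5/8
IES = 677.4000 / (5/8) = 1083.840 ms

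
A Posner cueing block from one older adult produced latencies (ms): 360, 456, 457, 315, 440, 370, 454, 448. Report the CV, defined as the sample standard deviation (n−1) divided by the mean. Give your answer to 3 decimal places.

0.135

n = 8, Σ = 3300, M = 412.5000
Σ(x−M)² = 21680.000; s = √(21680.000/7) = 55.6520
CV = 55.6520 / 412.5000 = 0.13491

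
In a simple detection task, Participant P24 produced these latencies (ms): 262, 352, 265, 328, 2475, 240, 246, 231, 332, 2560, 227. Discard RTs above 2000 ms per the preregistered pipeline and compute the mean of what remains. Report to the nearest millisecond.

276 ms

Excluded: 2475, 2560
Retained (n=9): Σ = 2483
Mean = 2483/9 = 275.8889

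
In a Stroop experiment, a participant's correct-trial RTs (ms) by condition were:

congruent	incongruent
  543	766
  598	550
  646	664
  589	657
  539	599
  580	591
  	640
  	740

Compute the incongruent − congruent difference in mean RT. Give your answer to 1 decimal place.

68.4 ms

M(congruent) = 3495/6 = 582.500
M(incongruent) = 5207/8 = 650.875
Difference = 650.875 − 582.500 = 68.375 ms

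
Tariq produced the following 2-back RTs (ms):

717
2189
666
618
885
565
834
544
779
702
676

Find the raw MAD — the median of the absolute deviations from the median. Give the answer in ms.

Sorted: 544, 565, 618, 666, 676, 702, 717, 779, 834, 885, 2189 → median = 702
|x − 702|: 15, 1487, 36, 84, 183, 137, 132, 158, 77, 0, 26
Sorted deviations: 0, 15, 26, 36, 77, 84, 132, 137, 158, 183, 1487 → MAD = 84

84 ms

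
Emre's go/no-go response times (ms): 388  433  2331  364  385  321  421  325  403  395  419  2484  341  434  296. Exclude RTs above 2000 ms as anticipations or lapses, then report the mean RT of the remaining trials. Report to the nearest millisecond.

Excluded: 2331, 2484
Retained (n=13): Σ = 4925
Mean = 4925/13 = 378.8462

379 ms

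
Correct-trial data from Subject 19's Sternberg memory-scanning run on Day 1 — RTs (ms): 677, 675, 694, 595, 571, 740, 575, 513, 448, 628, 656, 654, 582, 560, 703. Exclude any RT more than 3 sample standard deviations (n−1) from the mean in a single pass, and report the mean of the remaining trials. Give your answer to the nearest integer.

618 ms

n = 15, ΣRT = 9271, M = 618.067
Σ(x−M)² = 86626.93; s = √(86626.93/14) = 78.662
Cutoffs: 618.067 ± 3·78.662 → [382.1, 854.1]
No RTs fall outside the cutoffs; all 15 retained. Mean = 9271/15 = 618.067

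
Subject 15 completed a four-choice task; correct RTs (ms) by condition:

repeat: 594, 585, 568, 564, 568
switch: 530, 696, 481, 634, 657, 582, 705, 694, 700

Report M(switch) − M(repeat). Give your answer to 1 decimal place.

55.2 ms

M(repeat) = 2879/5 = 575.800
M(switch) = 5679/9 = 631.000
Difference = 631.000 − 575.800 = 55.200 ms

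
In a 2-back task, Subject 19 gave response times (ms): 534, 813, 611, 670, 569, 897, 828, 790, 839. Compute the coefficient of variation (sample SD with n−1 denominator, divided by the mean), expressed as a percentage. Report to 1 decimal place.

18.3%

n = 9, Σ = 6551, M = 727.8889
Σ(x−M)² = 141920.889; s = √(141920.889/8) = 133.1920
CV = 133.1920 / 727.8889 = 0.18298 = 18.298%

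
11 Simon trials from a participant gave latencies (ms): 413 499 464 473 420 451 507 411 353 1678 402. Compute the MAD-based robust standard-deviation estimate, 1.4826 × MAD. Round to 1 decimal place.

Sorted: 353, 402, 411, 413, 420, 451, 464, 473, 499, 507, 1678 → median = 451
|x − 451| sorted: 0, 13, 22, 31, 38, 40, 48, 49, 56, 98, 1227 → MAD = 40
Robust SD ≈ 1.4826 × 40 = 59.304

59.3 ms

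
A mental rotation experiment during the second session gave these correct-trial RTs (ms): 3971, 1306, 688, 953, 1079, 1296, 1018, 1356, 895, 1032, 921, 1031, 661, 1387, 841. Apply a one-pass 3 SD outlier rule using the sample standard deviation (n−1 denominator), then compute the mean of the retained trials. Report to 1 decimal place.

n = 15, ΣRT = 18435, M = 1229.000
Σ(x−M)² = 8763554.00; s = √(8763554.00/14) = 791.181
Cutoffs: 1229.000 ± 3·791.181 → [-1144.5, 3602.5]
Outside: 3971 → excluded.
Retained (n=14): Σ = 14464, mean = 14464/14 = 1033.143

1033.1 ms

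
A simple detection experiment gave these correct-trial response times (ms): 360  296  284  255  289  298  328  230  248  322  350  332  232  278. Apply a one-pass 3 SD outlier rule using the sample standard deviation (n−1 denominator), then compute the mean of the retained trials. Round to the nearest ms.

293 ms

n = 14, ΣRT = 4102, M = 293.000
Σ(x−M)² = 22840.00; s = √(22840.00/13) = 41.916
Cutoffs: 293.000 ± 3·41.916 → [167.3, 418.7]
No RTs fall outside the cutoffs; all 14 retained. Mean = 4102/14 = 293.000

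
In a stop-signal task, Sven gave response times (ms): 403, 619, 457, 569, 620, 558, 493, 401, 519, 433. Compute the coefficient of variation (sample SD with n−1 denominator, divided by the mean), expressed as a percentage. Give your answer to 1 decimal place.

16.4%

n = 10, Σ = 5072, M = 507.2000
Σ(x−M)² = 62125.600; s = √(62125.600/9) = 83.0834
CV = 83.0834 / 507.2000 = 0.16381 = 16.381%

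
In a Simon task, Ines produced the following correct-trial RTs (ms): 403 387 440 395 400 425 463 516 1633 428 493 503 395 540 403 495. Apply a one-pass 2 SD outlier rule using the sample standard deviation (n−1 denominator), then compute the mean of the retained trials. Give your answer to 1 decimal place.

n = 16, ΣRT = 8319, M = 519.938
Σ(x−M)² = 1358682.94; s = √(1358682.94/15) = 300.963
Cutoffs: 519.938 ± 2·300.963 → [-82.0, 1121.9]
Outside: 1633 → excluded.
Retained (n=15): Σ = 6686, mean = 6686/15 = 445.733

445.7 ms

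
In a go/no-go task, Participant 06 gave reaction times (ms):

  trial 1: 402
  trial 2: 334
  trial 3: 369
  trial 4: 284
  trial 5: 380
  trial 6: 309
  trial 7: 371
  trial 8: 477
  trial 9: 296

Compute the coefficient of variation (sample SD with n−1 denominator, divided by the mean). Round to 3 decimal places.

n = 9, Σ = 3222, M = 358.0000
Σ(x−M)² = 29168.000; s = √(29168.000/8) = 60.3821
CV = 60.3821 / 358.0000 = 0.16867

0.169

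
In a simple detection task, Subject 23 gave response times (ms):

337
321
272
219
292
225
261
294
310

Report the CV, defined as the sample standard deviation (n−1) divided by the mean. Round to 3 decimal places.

0.145

n = 9, Σ = 2531, M = 281.2222
Σ(x−M)² = 13327.556; s = √(13327.556/8) = 40.8160
CV = 40.8160 / 281.2222 = 0.14514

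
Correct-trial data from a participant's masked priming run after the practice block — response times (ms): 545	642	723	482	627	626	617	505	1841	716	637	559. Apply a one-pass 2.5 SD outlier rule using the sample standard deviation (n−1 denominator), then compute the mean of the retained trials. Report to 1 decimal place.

n = 12, ΣRT = 8520, M = 710.000
Σ(x−M)² = 1455948.00; s = √(1455948.00/11) = 363.812
Cutoffs: 710.000 ± 2.5·363.812 → [-199.5, 1619.5]
Outside: 1841 → excluded.
Retained (n=11): Σ = 6679, mean = 6679/11 = 607.182

607.2 ms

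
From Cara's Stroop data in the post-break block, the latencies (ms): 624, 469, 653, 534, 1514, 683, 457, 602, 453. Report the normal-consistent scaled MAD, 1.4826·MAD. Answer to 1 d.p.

Sorted: 453, 457, 469, 534, 602, 624, 653, 683, 1514 → median = 602
|x − 602| sorted: 0, 22, 51, 68, 81, 133, 145, 149, 912 → MAD = 81
Robust SD ≈ 1.4826 × 81 = 120.091

120.1 ms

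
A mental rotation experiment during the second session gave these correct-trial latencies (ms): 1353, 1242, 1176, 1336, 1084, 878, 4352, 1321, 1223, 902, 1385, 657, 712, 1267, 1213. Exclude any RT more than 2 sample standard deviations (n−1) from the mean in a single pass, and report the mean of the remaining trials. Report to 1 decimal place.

n = 15, ΣRT = 20101, M = 1340.067
Σ(x−M)² = 10478058.93; s = √(10478058.93/14) = 865.120
Cutoffs: 1340.067 ± 2·865.120 → [-390.2, 3070.3]
Outside: 4352 → excluded.
Retained (n=14): Σ = 15749, mean = 15749/14 = 1124.929

1124.9 ms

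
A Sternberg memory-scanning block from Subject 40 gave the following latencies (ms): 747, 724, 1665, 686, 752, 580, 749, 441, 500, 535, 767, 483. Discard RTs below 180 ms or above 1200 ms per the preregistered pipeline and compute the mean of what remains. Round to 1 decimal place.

633.1 ms

Excluded: 1665
Retained (n=11): Σ = 6964
Mean = 6964/11 = 633.0909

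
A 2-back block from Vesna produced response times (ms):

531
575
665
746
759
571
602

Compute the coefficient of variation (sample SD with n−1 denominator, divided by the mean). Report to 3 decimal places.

n = 7, Σ = 4449, M = 635.5714
Σ(x−M)² = 48195.714; s = √(48195.714/6) = 89.6249
CV = 89.6249 / 635.5714 = 0.14101

0.141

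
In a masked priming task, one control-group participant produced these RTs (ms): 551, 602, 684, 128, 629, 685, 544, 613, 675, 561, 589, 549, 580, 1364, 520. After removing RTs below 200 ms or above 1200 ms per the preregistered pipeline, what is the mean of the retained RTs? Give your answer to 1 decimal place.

598.6 ms

Excluded: 128, 1364
Retained (n=13): Σ = 7782
Mean = 7782/13 = 598.6154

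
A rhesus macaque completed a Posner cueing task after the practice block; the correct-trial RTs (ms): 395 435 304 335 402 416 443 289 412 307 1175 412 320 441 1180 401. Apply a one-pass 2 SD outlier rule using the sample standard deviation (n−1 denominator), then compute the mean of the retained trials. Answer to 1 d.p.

n = 16, ΣRT = 7667, M = 479.188
Σ(x−M)² = 1154834.44; s = √(1154834.44/15) = 277.469
Cutoffs: 479.188 ± 2·277.469 → [-75.8, 1034.1]
Outside: 1175, 1180 → excluded.
Retained (n=14): Σ = 5312, mean = 5312/14 = 379.429

379.4 ms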